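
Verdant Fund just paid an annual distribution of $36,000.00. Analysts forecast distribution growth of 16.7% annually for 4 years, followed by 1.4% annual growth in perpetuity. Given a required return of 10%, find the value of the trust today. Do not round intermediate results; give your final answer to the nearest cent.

D_1 = 42012.00000
D_2 = 49028.00400
D_3 = 57215.68067
D_4 = 66770.69934
Terminal value at year 4: TV = D_4×(1+g_2)/(r−g_2) = 67705.48913/0.086 = 787273.12942
P_0 = D_1/(1+r)^1 + D_2/(1+r)^2 + D_3/(1+r)^3 + D_4/(1+r)^4 + TV/(1+r)^4
    = 38192.72727 + 40519.01157 + 42986.98773 + 45605.28607 + 537718.14044 = 705022.15309

$705022.15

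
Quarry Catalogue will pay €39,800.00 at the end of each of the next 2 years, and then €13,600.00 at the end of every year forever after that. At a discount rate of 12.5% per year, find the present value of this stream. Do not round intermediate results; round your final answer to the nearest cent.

PV of 2-year annuity: €39,800.00 × [1 − (1+0.125)^−2] / 0.125 = 66824.69136
Perpetuity value at year 2: €13,600.00 / 0.125 = 108800.00000
PV of perpetuity: 108800.00000 / (1+0.125)^2 = 85965.43210
Total PV = 66824.69136 + 85965.43210 = 152790.12346

€152790.12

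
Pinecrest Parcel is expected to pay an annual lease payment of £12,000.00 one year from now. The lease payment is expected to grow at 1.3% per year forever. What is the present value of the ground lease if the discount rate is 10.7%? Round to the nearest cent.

£127659.57

Growing perpetuity: P = D₁ / (r − g) = £12,000.0000 / (0.107 − 0.013) = £127,659.57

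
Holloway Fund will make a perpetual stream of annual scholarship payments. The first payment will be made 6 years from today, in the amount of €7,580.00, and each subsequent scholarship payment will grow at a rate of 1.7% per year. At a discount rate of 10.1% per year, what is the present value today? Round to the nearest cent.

Value at end of year 5: C₁ / (r − g) = €7,580.00 / (0.101 − 0.017) = €90,238.0952
Discount to today: PV = €90,238.0952 / (1 + 0.101)^5 = €90,238.0952 / 1.617844 = €55,776.77

€55776.77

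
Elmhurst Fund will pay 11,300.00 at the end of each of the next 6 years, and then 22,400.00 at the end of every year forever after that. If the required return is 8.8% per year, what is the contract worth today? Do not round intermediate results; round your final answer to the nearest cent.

204453.44

PV of 6-year annuity: 11,300.00 × [1 − (1+0.088)^−6] / 0.088 = 50994.57558
Perpetuity value at year 6: 22,400.00 / 0.088 = 254545.45455
PV of perpetuity: 254545.45455 / (1+0.088)^6 = 153458.86225
Total PV = 50994.57558 + 153458.86225 = 204453.43783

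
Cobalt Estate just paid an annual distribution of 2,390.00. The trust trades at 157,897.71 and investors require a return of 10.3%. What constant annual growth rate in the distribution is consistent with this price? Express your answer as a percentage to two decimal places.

8.66%

P = D₀(1+g)/(r−g) ⇒ P(r−g) = D₀(1+g) ⇒ g(P+D₀) = P·r − D₀
g = (P·r − D₀)/(P + D₀) = (157,897.71×0.103 − 2,390.00) / (157,897.71 + 2,390.00) = 0.086554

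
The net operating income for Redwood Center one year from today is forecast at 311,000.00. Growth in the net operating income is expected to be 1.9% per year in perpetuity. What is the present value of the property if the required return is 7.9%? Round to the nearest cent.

Growing perpetuity: P = D₁ / (r − g) = 311,000.0000 / (0.079 − 0.019) = 5,183,333.33

5183333.33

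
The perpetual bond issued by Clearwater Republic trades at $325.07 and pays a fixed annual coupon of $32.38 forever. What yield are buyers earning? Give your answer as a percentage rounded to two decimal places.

9.96%

P = C/r ⇒ r = C/P = $32.38/$325.07 = 0.099609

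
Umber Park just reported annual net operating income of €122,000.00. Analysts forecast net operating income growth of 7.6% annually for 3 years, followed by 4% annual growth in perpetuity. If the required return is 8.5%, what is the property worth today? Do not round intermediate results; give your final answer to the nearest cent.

D_1 = 131272.00000
D_2 = 141248.67200
D_3 = 151983.57107
Terminal value at year 3: TV = D_3×(1+g_2)/(r−g_2) = 158062.91391/0.045 = 3512509.19811
P_0 = D_1/(1+r)^1 + D_2/(1+r)^2 + D_3/(1+r)^3 + TV/(1+r)^3
    = 120988.01843 + 119984.43118 + 118989.16862 + 2749971.89701 = 3109933.51525

€3109933.52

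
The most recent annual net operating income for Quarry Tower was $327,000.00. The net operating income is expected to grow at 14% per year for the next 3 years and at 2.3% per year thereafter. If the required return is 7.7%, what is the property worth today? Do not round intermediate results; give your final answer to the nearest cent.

D_1 = 372780.00000
D_2 = 424969.20000
D_3 = 484464.88800
Terminal value at year 3: TV = D_3×(1+g_2)/(r−g_2) = 495607.58042/0.054 = 9177918.15600
P_0 = D_1/(1+r)^1 + D_2/(1+r)^2 + D_3/(1+r)^3 + TV/(1+r)^3
    = 346128.13370 + 366375.18331 + 387806.60072 + 7346780.60247 = 8447090.52020

$8447090.52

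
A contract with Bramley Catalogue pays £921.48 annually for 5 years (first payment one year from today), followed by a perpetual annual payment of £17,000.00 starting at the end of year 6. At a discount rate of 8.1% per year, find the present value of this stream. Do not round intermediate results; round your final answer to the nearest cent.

PV of 5-year annuity: £921.48 × [1 − (1+0.081)^−5] / 0.081 = 3669.52582
Perpetuity value at year 5: £17,000.00 / 0.081 = 209876.54321
PV of perpetuity: 209876.54321 / (1+0.081)^5 = 142178.99260
Total PV = 3669.52582 + 142178.99260 = 145848.51842

£145848.52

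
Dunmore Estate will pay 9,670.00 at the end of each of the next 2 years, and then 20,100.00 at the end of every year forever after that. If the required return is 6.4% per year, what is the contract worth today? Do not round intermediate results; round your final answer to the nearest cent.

PV of 2-year annuity: 9,670.00 × [1 − (1+0.064)^−2] / 0.064 = 17630.02431
Perpetuity value at year 2: 20,100.00 / 0.064 = 314062.50000
PV of perpetuity: 314062.50000 / (1+0.064)^2 = 277416.84451
Total PV = 17630.02431 + 277416.84451 = 295046.86882

295046.87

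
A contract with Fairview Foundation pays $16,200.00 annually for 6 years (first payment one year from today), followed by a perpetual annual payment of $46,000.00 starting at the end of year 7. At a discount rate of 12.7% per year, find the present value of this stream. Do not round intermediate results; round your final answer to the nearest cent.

PV of 6-year annuity: $16,200.00 × [1 − (1+0.127)^−6] / 0.127 = 65304.97829
Perpetuity value at year 6: $46,000.00 / 0.127 = 362204.72441
PV of perpetuity: 362204.72441 / (1+0.127)^6 = 176770.83544
Total PV = 65304.97829 + 176770.83544 = 242075.81373

$242075.81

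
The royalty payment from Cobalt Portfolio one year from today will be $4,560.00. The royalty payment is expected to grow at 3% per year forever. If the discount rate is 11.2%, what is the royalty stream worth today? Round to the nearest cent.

$55609.76

Growing perpetuity: P = D₁ / (r − g) = $4,560.0000 / (0.112 − 0.03) = $55,609.76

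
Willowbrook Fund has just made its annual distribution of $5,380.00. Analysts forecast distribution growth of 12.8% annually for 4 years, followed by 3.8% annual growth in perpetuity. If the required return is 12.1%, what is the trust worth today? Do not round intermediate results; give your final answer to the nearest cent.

$90836.83

D_1 = 6068.64000
D_2 = 6845.42592
D_3 = 7721.64044
D_4 = 8710.01041
Terminal value at year 4: TV = D_4×(1+g_2)/(r−g_2) = 9040.99081/0.083 = 108927.60011
P_0 = D_1/(1+r)^1 + D_2/(1+r)^2 + D_3/(1+r)^3 + D_4/(1+r)^4 + TV/(1+r)^4
    = 5413.59500 + 5447.39979 + 5481.41567 + 5515.64395 + 68978.77620 = 90836.83062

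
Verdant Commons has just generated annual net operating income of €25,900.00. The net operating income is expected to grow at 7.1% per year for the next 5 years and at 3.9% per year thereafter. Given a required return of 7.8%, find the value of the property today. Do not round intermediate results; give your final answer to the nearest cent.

D_1 = 27738.90000
D_2 = 29708.36190
D_3 = 31817.65559
D_4 = 34076.70914
D_5 = 36496.15549
Terminal value at year 5: TV = D_5×(1+g_2)/(r−g_2) = 37919.50556/0.039 = 972295.01424
P_0 = D_1/(1+r)^1 + D_2/(1+r)^2 + D_3/(1+r)^3 + D_4/(1+r)^4 + D_5/(1+r)^5 + TV/(1+r)^5
    = 25731.81818 + 25564.72845 + 25398.72372 + 25233.79695 + 25069.94112 + 667888.94423 = 794887.95266

€794887.95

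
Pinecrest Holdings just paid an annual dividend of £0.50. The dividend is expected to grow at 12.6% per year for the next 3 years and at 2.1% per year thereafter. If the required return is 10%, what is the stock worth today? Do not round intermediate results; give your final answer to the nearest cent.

D_1 = 0.56300
D_2 = 0.63394
D_3 = 0.71381
Terminal value at year 3: TV = D_3×(1+g_2)/(r−g_2) = 0.72880/0.079 = 9.22537
P_0 = D_1/(1+r)^1 + D_2/(1+r)^2 + D_3/(1+r)^3 + TV/(1+r)^3
    = 0.51182 + 0.52392 + 0.53630 + 6.93116 = 8.50319

£8.50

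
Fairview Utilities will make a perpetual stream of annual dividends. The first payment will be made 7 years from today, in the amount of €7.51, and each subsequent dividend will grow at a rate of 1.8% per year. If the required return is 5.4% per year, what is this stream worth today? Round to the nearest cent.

€152.16

Value at end of year 6: C₁ / (r − g) = €7.51 / (0.054 − 0.018) = €208.6111
Discount to today: PV = €208.6111 / (1 + 0.054)^6 = €208.6111 / 1.371020 = €152.16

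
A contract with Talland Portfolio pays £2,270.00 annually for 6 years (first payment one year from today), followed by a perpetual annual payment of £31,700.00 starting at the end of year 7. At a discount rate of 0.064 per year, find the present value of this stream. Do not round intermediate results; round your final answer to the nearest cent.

£352396.68

PV of 6-year annuity: £2,270.00 × [1 − (1+0.064)^−6] / 0.064 = 11023.40812
Perpetuity value at year 6: £31,700.00 / 0.064 = 495312.50000
PV of perpetuity: 495312.50000 / (1+0.064)^6 = 341373.27647
Total PV = 11023.40812 + 341373.27647 = 352396.68459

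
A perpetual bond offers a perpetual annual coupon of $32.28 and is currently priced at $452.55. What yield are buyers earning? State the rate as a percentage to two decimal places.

7.13%

P = C/r ⇒ r = C/P = $32.28/$452.55 = 0.071329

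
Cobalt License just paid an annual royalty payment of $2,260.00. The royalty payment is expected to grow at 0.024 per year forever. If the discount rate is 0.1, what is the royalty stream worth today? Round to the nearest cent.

$30450.53

D₁ = D₀ × (1 + g) = $2,260.00 × 1.024 = $2,314.2400
Growing perpetuity: P = D₁ / (r − g) = $2,314.2400 / (0.1 − 0.024) = $30,450.53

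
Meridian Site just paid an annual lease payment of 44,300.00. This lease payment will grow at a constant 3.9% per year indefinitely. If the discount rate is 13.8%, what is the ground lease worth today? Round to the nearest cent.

464926.26

D₁ = D₀ × (1 + g) = 44,300.00 × 1.039 = 46,027.7000
Growing perpetuity: P = D₁ / (r − g) = 46,027.7000 / (0.138 − 0.039) = 464,926.26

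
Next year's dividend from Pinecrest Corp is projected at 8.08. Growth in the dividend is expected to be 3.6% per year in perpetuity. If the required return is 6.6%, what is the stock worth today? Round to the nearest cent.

269.33

Growing perpetuity: P = D₁ / (r − g) = 8.0800 / (0.066 − 0.036) = 269.33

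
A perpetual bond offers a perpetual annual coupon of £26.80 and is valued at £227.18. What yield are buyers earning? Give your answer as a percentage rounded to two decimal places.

11.80%

P = C/r ⇒ r = C/P = £26.80/£227.18 = 0.117968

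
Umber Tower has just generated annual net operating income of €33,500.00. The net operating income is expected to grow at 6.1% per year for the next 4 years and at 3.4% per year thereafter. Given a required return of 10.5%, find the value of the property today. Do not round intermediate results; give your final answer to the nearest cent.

D_1 = 35543.50000
D_2 = 37711.65350
D_3 = 40012.06436
D_4 = 42452.80029
Terminal value at year 4: TV = D_4×(1+g_2)/(r−g_2) = 43896.19550/0.071 = 618256.27464
P_0 = D_1/(1+r)^1 + D_2/(1+r)^2 + D_3/(1+r)^3 + D_4/(1+r)^4 + TV/(1+r)^4
    = 32166.06335 + 30885.24273 + 29655.42311 + 28474.57368 + 414686.04486 = 535867.34772

€535867.35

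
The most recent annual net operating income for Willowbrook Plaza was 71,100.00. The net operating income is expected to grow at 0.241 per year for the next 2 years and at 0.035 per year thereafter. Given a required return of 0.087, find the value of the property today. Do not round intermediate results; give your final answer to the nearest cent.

D_1 = 88235.10000
D_2 = 109499.75910
Terminal value at year 2: TV = D_2×(1+g_2)/(r−g_2) = 113332.25067/0.052 = 2179466.35901
P_0 = D_1/(1+r)^1 + D_2/(1+r)^2 + TV/(1+r)^2
    = 81173.04508 + 92673.18210 + 1844552.75909 = 2018398.98627

2018398.99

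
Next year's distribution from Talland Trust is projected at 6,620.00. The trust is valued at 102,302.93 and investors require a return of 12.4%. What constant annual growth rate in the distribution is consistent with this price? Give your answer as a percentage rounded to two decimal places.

5.93%

P = D₁/(r−g) ⇒ g = r − D₁/P = 0.124 − 6,620.00/102,302.93 = 0.059290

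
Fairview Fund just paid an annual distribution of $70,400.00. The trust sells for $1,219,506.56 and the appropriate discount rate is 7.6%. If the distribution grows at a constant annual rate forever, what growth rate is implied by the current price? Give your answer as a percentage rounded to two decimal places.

P = D₀(1+g)/(r−g) ⇒ P(r−g) = D₀(1+g) ⇒ g(P+D₀) = P·r − D₀
g = (P·r − D₀)/(P + D₀) = ($1,219,506.56×0.076 − $70,400.00) / ($1,219,506.56 + $70,400.00) = 0.017275

1.73%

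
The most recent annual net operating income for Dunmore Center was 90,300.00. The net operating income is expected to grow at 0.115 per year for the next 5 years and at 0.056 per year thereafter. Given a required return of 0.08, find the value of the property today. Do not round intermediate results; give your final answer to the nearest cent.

5157447.32

D_1 = 100684.50000
D_2 = 112263.21750
D_3 = 125173.48751
D_4 = 139568.43858
D_5 = 155618.80901
Terminal value at year 5: TV = D_5×(1+g_2)/(r−g_2) = 164333.46232/0.024 = 6847227.59656
P_0 = D_1/(1+r)^1 + D_2/(1+r)^2 + D_3/(1+r)^3 + D_4/(1+r)^4 + D_5/(1+r)^5 + TV/(1+r)^5
    = 93226.38889 + 96247.61445 + 99366.75011 + 102586.96886 + 105911.54656 + 4660108.04848 = 5157447.31735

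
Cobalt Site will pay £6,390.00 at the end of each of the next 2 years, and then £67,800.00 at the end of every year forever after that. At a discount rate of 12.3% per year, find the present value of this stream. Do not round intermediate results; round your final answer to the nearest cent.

£447841.17

PV of 2-year annuity: £6,390.00 × [1 − (1+0.123)^−2] / 0.123 = 10757.00424
Perpetuity value at year 2: £67,800.00 / 0.123 = 551219.51220
PV of perpetuity: 551219.51220 / (1+0.123)^2 = 437084.16204
Total PV = 10757.00424 + 437084.16204 = 447841.16628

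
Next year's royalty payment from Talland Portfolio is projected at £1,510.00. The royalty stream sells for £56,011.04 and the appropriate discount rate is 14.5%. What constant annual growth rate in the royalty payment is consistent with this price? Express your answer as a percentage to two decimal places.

P = D₁/(r−g) ⇒ g = r − D₁/P = 0.145 − £1,510.00/£56,011.04 = 0.118041

11.80%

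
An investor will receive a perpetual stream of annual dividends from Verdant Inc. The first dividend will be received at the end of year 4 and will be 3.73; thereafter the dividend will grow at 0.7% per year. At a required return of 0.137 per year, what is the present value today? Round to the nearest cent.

Value at end of year 3: C₁ / (r − g) = 3.73 / (0.137 − 0.007) = 28.6923
Discount to today: PV = 28.6923 / (1 + 0.137)^3 = 28.6923 / 1.469878 = 19.52

19.52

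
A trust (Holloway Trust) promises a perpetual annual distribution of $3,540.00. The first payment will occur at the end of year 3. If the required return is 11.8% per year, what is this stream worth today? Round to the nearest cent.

Value at end of year 2: C / r = $3,540.00 / 0.118 = $30,000.0000
Discount to today: PV = $30,000.0000 / (1 + 0.118)^2 = $30,000.0000 / 1.249924 = $24,001.46

$24001.46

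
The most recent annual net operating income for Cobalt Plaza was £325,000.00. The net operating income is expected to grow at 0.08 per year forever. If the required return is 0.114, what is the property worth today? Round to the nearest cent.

£10323529.41

D₁ = D₀ × (1 + g) = £325,000.00 × 1.08 = £351,000.0000
Growing perpetuity: P = D₁ / (r − g) = £351,000.0000 / (0.114 − 0.08) = £10,323,529.41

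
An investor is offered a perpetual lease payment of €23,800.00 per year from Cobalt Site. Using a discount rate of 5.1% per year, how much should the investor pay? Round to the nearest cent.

€466666.67

Level perpetuity: PV = C / r = €23,800.00 / 0.051 = €466,666.67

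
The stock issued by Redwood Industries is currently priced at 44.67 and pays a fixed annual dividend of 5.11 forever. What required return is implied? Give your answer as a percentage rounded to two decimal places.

P = C/r ⇒ r = C/P = 5.11/44.67 = 0.114394

11.44%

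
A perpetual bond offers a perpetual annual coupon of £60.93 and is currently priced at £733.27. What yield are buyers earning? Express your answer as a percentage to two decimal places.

P = C/r ⇒ r = C/P = £60.93/£733.27 = 0.083094

8.31%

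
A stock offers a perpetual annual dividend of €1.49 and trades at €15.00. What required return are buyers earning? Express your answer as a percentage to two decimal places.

P = C/r ⇒ r = C/P = €1.49/€15.00 = 0.099333

9.93%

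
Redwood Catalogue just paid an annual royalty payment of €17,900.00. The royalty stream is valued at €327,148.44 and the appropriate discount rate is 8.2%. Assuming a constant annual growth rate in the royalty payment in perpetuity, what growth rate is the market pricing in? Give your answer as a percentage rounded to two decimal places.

P = D₀(1+g)/(r−g) ⇒ P(r−g) = D₀(1+g) ⇒ g(P+D₀) = P·r − D₀
g = (P·r − D₀)/(P + D₀) = (€327,148.44×0.082 − €17,900.00) / (€327,148.44 + €17,900.00) = 0.025869

2.59%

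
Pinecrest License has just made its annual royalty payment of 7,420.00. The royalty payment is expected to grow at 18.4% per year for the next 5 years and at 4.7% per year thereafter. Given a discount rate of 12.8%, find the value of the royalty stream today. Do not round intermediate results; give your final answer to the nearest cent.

D_1 = 8785.28000
D_2 = 10401.77152
D_3 = 12315.69748
D_4 = 14581.78582
D_5 = 17264.83441
Terminal value at year 5: TV = D_5×(1+g_2)/(r−g_2) = 18076.28162/0.081 = 223163.97066
P_0 = D_1/(1+r)^1 + D_2/(1+r)^2 + D_3/(1+r)^3 + D_4/(1+r)^4 + D_5/(1+r)^5 + TV/(1+r)^5
    = 7788.36879 + 8175.02540 + 8580.87773 + 9006.87875 + 9454.02876 + 122202.07541 = 165207.25484

165207.25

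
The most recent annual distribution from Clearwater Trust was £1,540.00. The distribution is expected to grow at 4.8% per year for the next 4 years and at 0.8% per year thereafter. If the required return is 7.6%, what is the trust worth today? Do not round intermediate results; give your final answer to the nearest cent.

£26312.76

D_1 = 1613.92000
D_2 = 1691.38816
D_3 = 1772.57479
D_4 = 1857.65838
Terminal value at year 4: TV = D_4×(1+g_2)/(r−g_2) = 1872.51965/0.068 = 27537.05366
P_0 = D_1/(1+r)^1 + D_2/(1+r)^2 + D_3/(1+r)^3 + D_4/(1+r)^4 + TV/(1+r)^4
    = 1499.92565 + 1460.89413 + 1422.87830 + 1385.85172 + 20543.21378 = 26312.76357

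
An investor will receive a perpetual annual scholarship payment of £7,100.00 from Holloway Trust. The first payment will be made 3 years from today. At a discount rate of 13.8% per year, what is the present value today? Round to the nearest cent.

£39727.82

Value at end of year 2: C / r = £7,100.00 / 0.138 = £51,449.2754
Discount to today: PV = £51,449.2754 / (1 + 0.138)^2 = £51,449.2754 / 1.295044 = £39,727.82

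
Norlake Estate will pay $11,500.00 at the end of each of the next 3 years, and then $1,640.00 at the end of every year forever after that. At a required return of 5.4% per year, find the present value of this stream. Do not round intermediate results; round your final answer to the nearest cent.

PV of 3-year annuity: $11,500.00 × [1 − (1+0.054)^−3] / 0.054 = 31084.09271
Perpetuity value at year 3: $1,640.00 / 0.054 = 30370.37037
PV of perpetuity: 30370.37037 / (1+0.054)^3 = 25937.50845
Total PV = 31084.09271 + 25937.50845 = 57021.60117

$57021.60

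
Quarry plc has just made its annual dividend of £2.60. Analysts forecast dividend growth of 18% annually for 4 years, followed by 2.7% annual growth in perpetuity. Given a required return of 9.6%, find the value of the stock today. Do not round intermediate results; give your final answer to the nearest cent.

£64.55

D_1 = 3.06800
D_2 = 3.62024
D_3 = 4.27188
D_4 = 5.04082
Terminal value at year 4: TV = D_4×(1+g_2)/(r−g_2) = 5.17692/0.069 = 75.02789
P_0 = D_1/(1+r)^1 + D_2/(1+r)^2 + D_3/(1+r)^3 + D_4/(1+r)^4 + TV/(1+r)^4
    = 2.79927 + 3.01381 + 3.24480 + 3.49349 + 51.99727 = 64.54863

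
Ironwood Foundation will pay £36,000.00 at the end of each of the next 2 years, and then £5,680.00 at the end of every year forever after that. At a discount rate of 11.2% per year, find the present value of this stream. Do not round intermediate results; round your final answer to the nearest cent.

£102500.43

PV of 2-year annuity: £36,000.00 × [1 − (1+0.112)^−2] / 0.112 = 61487.50065
Perpetuity value at year 2: £5,680.00 / 0.112 = 50714.28571
PV of perpetuity: 50714.28571 / (1+0.112)^2 = 41012.92450
Total PV = 61487.50065 + 41012.92450 = 102500.42515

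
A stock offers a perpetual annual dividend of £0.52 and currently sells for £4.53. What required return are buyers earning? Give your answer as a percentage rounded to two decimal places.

11.48%

P = C/r ⇒ r = C/P = £0.52/£4.53 = 0.114790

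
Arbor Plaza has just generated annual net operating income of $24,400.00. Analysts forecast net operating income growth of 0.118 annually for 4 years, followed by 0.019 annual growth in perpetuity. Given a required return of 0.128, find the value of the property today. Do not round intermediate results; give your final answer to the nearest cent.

$315580.44

D_1 = 27279.20000
D_2 = 30498.14560
D_3 = 34096.92678
D_4 = 38120.36414
Terminal value at year 4: TV = D_4×(1+g_2)/(r−g_2) = 38844.65106/0.109 = 356372.94550
P_0 = D_1/(1+r)^1 + D_2/(1+r)^2 + D_3/(1+r)^3 + D_4/(1+r)^4 + TV/(1+r)^4
    = 24183.68794 + 23969.29355 + 23756.79981 + 23546.18988 + 220124.47238 = 315580.44357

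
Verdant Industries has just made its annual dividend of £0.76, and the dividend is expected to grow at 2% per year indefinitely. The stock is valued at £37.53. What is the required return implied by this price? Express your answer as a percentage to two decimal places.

D₁ = £0.76 × 1.02 = £0.7752
P = D₁/(r − g) ⇒ r = D₁/P + g = £0.7752/£37.53 + 0.02 = 0.020655 + 0.02 = 0.040655

4.07%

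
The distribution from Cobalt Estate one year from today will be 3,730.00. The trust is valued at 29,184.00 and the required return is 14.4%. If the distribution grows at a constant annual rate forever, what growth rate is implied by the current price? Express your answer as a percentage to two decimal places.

1.62%

P = D₁/(r−g) ⇒ g = r − D₁/P = 0.144 − 3,730.00/29,184.00 = 0.016190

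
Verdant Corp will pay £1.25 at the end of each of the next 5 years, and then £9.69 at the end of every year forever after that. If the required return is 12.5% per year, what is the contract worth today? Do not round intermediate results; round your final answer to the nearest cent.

£47.47

PV of 5-year annuity: £1.25 × [1 − (1+0.125)^−5] / 0.125 = 4.45071
Perpetuity value at year 5: £9.69 / 0.125 = 77.52000
PV of perpetuity: 77.52000 / (1+0.125)^5 = 43.01809
Total PV = 4.45071 + 43.01809 = 47.46880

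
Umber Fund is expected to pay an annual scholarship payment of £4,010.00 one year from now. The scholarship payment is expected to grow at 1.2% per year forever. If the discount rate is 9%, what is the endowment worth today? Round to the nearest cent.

Growing perpetuity: P = D₁ / (r − g) = £4,010.0000 / (0.09 − 0.012) = £51,410.26

£51410.26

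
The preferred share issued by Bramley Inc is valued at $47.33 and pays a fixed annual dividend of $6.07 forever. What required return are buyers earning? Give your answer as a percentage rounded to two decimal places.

P = C/r ⇒ r = C/P = $6.07/$47.33 = 0.128248

12.82%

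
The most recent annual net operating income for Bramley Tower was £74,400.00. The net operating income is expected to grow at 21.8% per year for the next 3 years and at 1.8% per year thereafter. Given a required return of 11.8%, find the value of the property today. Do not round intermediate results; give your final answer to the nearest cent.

D_1 = 90619.20000
D_2 = 110374.18560
D_3 = 134435.75806
Terminal value at year 3: TV = D_3×(1+g_2)/(r−g_2) = 136855.60171/0.1 = 1368556.01706
P_0 = D_1/(1+r)^1 + D_2/(1+r)^2 + D_3/(1+r)^3 + TV/(1+r)^3
    = 81054.74061 + 88304.71741 + 96203.17156 + 979348.28646 = 1244910.91603

£1244910.92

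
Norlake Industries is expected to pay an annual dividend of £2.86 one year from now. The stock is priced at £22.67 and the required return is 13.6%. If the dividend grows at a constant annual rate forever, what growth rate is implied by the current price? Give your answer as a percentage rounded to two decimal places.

0.98%

P = D₁/(r−g) ⇒ g = r − D₁/P = 0.136 − £2.86/£22.67 = 0.009842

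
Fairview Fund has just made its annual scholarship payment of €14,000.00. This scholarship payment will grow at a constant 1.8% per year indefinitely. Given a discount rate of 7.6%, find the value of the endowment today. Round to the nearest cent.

D₁ = D₀ × (1 + g) = €14,000.00 × 1.018 = €14,252.0000
Growing perpetuity: P = D₁ / (r − g) = €14,252.0000 / (0.076 − 0.018) = €245,724.14

€245724.14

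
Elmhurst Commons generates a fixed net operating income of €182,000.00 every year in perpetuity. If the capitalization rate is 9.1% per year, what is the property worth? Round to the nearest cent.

€2000000.00

Level perpetuity: PV = C / r = €182,000.00 / 0.091 = €2,000,000.00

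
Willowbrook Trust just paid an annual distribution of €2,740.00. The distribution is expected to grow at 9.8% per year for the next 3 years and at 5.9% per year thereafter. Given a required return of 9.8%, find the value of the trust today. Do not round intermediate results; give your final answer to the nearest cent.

€82621.54

D_1 = 3008.52000
D_2 = 3303.35496
D_3 = 3627.08375
Terminal value at year 3: TV = D_3×(1+g_2)/(r−g_2) = 3841.08169/0.039 = 98489.27403
P_0 = D_1/(1+r)^1 + D_2/(1+r)^2 + D_3/(1+r)^3 + TV/(1+r)^3
    = 2740.00000 + 2740.00000 + 2740.00000 + 74401.53846 = 82621.53846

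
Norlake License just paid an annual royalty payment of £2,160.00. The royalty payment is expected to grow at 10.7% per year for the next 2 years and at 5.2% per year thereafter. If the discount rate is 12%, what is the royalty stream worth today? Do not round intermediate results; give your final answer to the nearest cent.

£36890.31

D_1 = 2391.12000
D_2 = 2646.96984
Terminal value at year 2: TV = D_2×(1+g_2)/(r−g_2) = 2784.61227/0.068 = 40950.18047
P_0 = D_1/(1+r)^1 + D_2/(1+r)^2 + TV/(1+r)^2
    = 2134.92857 + 2110.14815 + 32645.23315 = 36890.30987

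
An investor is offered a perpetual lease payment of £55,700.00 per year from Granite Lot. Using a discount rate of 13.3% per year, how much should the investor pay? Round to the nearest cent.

Level perpetuity: PV = C / r = £55,700.00 / 0.133 = £418,796.99

£418796.99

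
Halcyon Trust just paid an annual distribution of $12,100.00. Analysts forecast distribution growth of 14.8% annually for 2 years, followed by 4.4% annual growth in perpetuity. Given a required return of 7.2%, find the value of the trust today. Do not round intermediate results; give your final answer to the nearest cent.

D_1 = 13890.80000
D_2 = 15946.63840
Terminal value at year 2: TV = D_2×(1+g_2)/(r−g_2) = 16648.29049/0.028 = 594581.80320
P_0 = D_1/(1+r)^1 + D_2/(1+r)^2 + TV/(1+r)^2
    = 12957.83582 + 13876.48836 + 517394.78030 = 544229.10448

$544229.10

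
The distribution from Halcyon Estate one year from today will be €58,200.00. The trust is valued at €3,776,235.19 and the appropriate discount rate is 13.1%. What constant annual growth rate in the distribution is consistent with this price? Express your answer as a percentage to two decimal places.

P = D₁/(r−g) ⇒ g = r − D₁/P = 0.131 − €58,200.00/€3,776,235.19 = 0.115588

11.56%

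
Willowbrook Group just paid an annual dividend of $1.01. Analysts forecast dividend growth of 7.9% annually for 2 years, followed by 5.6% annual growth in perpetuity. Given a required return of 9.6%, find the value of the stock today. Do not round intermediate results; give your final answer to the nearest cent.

D_1 = 1.08979
D_2 = 1.17588
Terminal value at year 2: TV = D_2×(1+g_2)/(r−g_2) = 1.24173/0.04 = 31.04332
P_0 = D_1/(1+r)^1 + D_2/(1+r)^2 + TV/(1+r)^2
    = 0.99433 + 0.97891 + 25.84325 = 27.81649

$27.82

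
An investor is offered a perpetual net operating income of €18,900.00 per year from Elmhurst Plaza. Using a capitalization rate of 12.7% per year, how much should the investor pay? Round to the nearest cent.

€148818.90

Level perpetuity: PV = C / r = €18,900.00 / 0.127 = €148,818.90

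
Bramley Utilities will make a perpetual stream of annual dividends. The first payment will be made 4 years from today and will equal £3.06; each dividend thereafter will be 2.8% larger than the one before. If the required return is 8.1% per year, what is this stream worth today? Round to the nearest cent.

£45.71

Value at end of year 3: C₁ / (r − g) = £3.06 / (0.081 − 0.028) = £57.7358
Discount to today: PV = £57.7358 / (1 + 0.081)^3 = £57.7358 / 1.263214 = £45.71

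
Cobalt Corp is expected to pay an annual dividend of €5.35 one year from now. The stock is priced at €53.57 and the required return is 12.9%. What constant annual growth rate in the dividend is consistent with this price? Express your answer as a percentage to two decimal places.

2.91%

P = D₁/(r−g) ⇒ g = r − D₁/P = 0.129 − €5.35/€53.57 = 0.029131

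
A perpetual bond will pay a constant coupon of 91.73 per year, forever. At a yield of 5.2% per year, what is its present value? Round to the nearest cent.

1764.04

Level perpetuity: PV = C / r = 91.73 / 0.052 = 1,764.04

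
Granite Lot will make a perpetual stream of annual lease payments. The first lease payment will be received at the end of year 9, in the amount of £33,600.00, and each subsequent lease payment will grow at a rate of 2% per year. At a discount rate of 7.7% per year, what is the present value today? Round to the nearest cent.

Value at end of year 8: C₁ / (r − g) = £33,600.00 / (0.077 − 0.02) = £589,473.6842
Discount to today: PV = £589,473.6842 / (1 + 0.077)^8 = £589,473.6842 / 1.810196 = £325,640.79

£325640.79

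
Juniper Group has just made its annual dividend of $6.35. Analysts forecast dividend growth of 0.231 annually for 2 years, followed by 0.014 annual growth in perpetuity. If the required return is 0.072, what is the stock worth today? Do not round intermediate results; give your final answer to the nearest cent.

D_1 = 7.81685
D_2 = 9.62254
Terminal value at year 2: TV = D_2×(1+g_2)/(r−g_2) = 9.75726/0.058 = 168.22859
P_0 = D_1/(1+r)^1 + D_2/(1+r)^2 + TV/(1+r)^2
    = 7.29184 + 8.37337 + 146.38960 = 162.05481

$162.05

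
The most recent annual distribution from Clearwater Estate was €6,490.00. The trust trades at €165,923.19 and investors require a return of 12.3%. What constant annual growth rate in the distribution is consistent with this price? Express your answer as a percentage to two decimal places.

8.07%

P = D₀(1+g)/(r−g) ⇒ P(r−g) = D₀(1+g) ⇒ g(P+D₀) = P·r − D₀
g = (P·r − D₀)/(P + D₀) = (€165,923.19×0.123 − €6,490.00) / (€165,923.19 + €6,490.00) = 0.080728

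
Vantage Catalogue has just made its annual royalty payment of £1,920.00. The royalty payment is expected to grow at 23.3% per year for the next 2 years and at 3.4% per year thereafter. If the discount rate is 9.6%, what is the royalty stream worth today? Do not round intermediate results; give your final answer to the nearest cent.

D_1 = 2367.36000
D_2 = 2918.95488
Terminal value at year 2: TV = D_2×(1+g_2)/(r−g_2) = 3018.19935/0.062 = 48680.63461
P_0 = D_1/(1+r)^1 + D_2/(1+r)^2 + TV/(1+r)^2
    = 2160.00000 + 2430.00000 + 40526.12903 = 45116.12903

£45116.13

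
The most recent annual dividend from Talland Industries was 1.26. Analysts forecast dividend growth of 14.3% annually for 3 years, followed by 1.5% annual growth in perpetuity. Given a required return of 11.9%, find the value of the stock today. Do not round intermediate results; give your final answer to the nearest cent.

17.05

D_1 = 1.44018
D_2 = 1.64613
D_3 = 1.88152
Terminal value at year 3: TV = D_3×(1+g_2)/(r−g_2) = 1.90974/0.104 = 18.36293
P_0 = D_1/(1+r)^1 + D_2/(1+r)^2 + D_3/(1+r)^3 + TV/(1+r)^3
    = 1.28702 + 1.31463 + 1.34282 + 13.10544 = 17.04992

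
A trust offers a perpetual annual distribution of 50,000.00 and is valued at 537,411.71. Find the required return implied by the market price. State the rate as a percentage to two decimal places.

9.30%

P = C/r ⇒ r = C/P = 50,000.00/537,411.71 = 0.093039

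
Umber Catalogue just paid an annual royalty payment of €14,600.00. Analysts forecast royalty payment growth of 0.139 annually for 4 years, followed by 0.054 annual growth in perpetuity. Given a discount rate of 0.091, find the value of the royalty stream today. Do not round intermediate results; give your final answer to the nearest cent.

D_1 = 16629.40000
D_2 = 18940.88660
D_3 = 21573.66984
D_4 = 24572.40994
Terminal value at year 4: TV = D_4×(1+g_2)/(r−g_2) = 25899.32008/0.037 = 699981.62383
P_0 = D_1/(1+r)^1 + D_2/(1+r)^2 + D_3/(1+r)^3 + D_4/(1+r)^4 + TV/(1+r)^4
    = 15242.34647 + 15912.95383 + 16613.06546 + 17343.97943 + 494069.03561 = 559181.38080

€559181.38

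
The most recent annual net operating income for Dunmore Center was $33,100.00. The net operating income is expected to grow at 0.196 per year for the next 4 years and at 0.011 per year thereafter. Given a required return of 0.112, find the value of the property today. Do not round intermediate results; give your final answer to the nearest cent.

D_1 = 39587.60000
D_2 = 47346.76960
D_3 = 56626.73644
D_4 = 67725.57678
Terminal value at year 4: TV = D_4×(1+g_2)/(r−g_2) = 68470.55813/0.101 = 677926.31811
P_0 = D_1/(1+r)^1 + D_2/(1+r)^2 + D_3/(1+r)^3 + D_4/(1+r)^4 + TV/(1+r)^4
    = 35600.35971 + 38289.59552 + 41181.97504 + 44292.84365 + 443366.97954 = 602731.75346

$602731.75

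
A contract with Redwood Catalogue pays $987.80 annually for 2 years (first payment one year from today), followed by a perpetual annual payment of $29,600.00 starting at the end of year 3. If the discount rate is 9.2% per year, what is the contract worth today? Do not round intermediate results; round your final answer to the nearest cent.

$271543.30

PV of 2-year annuity: $987.80 × [1 − (1+0.092)^−2] / 0.092 = 1732.94758
Perpetuity value at year 2: $29,600.00 / 0.092 = 321739.13043
PV of perpetuity: 321739.13043 / (1+0.092)^2 = 269810.35103
Total PV = 1732.94758 + 269810.35103 = 271543.29861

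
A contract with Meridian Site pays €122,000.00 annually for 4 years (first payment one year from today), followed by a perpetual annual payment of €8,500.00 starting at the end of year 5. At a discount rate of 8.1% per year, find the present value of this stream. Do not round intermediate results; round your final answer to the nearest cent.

PV of 4-year annuity: €122,000.00 × [1 − (1+0.081)^−4] / 0.081 = 403181.66881
Perpetuity value at year 4: €8,500.00 / 0.081 = 104938.27160
PV of perpetuity: 104938.27160 / (1+0.081)^4 = 76847.74550
Total PV = 403181.66881 + 76847.74550 = 480029.41431

€480029.41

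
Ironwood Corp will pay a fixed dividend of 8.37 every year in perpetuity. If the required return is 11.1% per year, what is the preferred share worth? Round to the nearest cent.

75.41

Level perpetuity: PV = C / r = 8.37 / 0.111 = 75.41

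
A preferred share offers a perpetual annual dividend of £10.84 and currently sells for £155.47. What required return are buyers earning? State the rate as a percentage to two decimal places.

6.97%

P = C/r ⇒ r = C/P = £10.84/£155.47 = 0.069724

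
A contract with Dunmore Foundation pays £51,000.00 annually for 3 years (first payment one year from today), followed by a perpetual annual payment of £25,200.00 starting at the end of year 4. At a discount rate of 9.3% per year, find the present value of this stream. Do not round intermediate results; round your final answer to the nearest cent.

£335927.54

PV of 3-year annuity: £51,000.00 × [1 − (1+0.093)^−3] / 0.093 = 128408.90274
Perpetuity value at year 3: £25,200.00 / 0.093 = 270967.74194
PV of perpetuity: 270967.74194 / (1+0.093)^3 = 207518.63705
Total PV = 128408.90274 + 207518.63705 = 335927.53979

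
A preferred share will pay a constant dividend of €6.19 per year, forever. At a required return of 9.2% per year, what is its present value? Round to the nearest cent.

Level perpetuity: PV = C / r = €6.19 / 0.092 = €67.28

€67.28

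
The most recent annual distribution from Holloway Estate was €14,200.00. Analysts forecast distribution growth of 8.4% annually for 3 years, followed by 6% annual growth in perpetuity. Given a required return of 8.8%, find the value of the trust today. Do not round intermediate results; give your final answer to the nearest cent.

D_1 = 15392.80000
D_2 = 16685.79520
D_3 = 18087.40200
Terminal value at year 3: TV = D_3×(1+g_2)/(r−g_2) = 19172.64612/0.028 = 684737.36131
P_0 = D_1/(1+r)^1 + D_2/(1+r)^2 + D_3/(1+r)^3 + TV/(1+r)^3
    = 14147.79412 + 14095.78017 + 14043.95745 + 531664.10337 = 573951.63510

€573951.64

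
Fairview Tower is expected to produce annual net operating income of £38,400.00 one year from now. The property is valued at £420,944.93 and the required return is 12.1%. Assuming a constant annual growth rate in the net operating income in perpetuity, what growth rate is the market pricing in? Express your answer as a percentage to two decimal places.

P = D₁/(r−g) ⇒ g = r − D₁/P = 0.121 − £38,400.00/£420,944.93 = 0.029777

2.98%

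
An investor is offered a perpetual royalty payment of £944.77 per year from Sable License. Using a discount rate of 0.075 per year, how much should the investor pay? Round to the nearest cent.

£12596.93

Level perpetuity: PV = C / r = £944.77 / 0.075 = £12,596.93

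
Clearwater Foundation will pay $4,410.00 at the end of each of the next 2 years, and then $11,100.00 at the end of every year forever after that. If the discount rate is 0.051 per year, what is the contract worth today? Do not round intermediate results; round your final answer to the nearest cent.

PV of 2-year annuity: $4,410.00 × [1 − (1+0.051)^−2] / 0.051 = 8188.39563
Perpetuity value at year 2: $11,100.00 / 0.051 = 217647.05882
PV of perpetuity: 217647.05882 / (1+0.051)^2 = 197036.81132
Total PV = 8188.39563 + 197036.81132 = 205225.20695

$205225.21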